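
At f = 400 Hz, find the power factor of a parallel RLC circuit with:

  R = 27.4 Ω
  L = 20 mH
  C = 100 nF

Step 1 — Angular frequency: ω = 2π·f = 2π·400 = 2513 rad/s.
Step 2 — Component impedances:
  R: Z = R = 27.4 Ω
  L: Z = jωL = j·2513·0.02 = 0 + j50.27 Ω
  C: Z = 1/(jωC) = -j/(ω·C) = 0 - j3979 Ω
Step 3 — Parallel combination: 1/Z_total = 1/R + 1/L + 1/C; Z_total = 21.25 + j11.43 Ω = 24.13∠28.3° Ω.
Step 4 — Power factor: PF = cos(φ) = Re(Z)/|Z| = 21.25/24.13 = 0.8806.
Step 5 — Type: Im(Z) = 11.43 ⇒ lagging (phase φ = 28.3°).

PF = 0.8806 (lagging, φ = 28.3°)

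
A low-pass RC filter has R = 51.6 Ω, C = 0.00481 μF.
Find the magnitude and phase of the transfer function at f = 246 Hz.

Step 1 — Angular frequency: ω = 2π·246 = 1546 rad/s.
Step 2 — Transfer function: H(jω) = 1/(1 + jωRC).
Step 3 — Denominator: 1 + jωRC = 1 + j·1546·51.6·4.81e-09 = 1 + j0.0003836.
Step 4 — H = 1 - j0.0003836.
Step 5 — Magnitude: |H| = 1 (-0.0 dB); phase: φ = -0.0°.

|H| = 1 (-0.0 dB), φ = -0.0°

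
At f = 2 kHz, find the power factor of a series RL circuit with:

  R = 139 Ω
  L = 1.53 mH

Step 1 — Angular frequency: ω = 2π·f = 2π·2000 = 1.257e+04 rad/s.
Step 2 — Component impedances:
  R: Z = R = 139 Ω
  L: Z = jωL = j·1.257e+04·0.00153 = 0 + j19.23 Ω
Step 3 — Series combination: Z_total = R + L = 139 + j19.23 Ω = 140.3∠7.9° Ω.
Step 4 — Power factor: PF = cos(φ) = Re(Z)/|Z| = 139/140.32 = 0.9906.
Step 5 — Type: Im(Z) = 19.23 ⇒ lagging (phase φ = 7.9°).

PF = 0.9906 (lagging, φ = 7.9°)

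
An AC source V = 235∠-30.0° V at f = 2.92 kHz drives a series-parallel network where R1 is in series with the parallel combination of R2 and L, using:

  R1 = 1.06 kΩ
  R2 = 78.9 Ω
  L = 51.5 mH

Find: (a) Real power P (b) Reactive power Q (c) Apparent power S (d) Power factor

Step 1 — Angular frequency: ω = 2π·f = 2π·2920 = 1.835e+04 rad/s.
Step 2 — Component impedances:
  R1: Z = R = 1060 Ω
  R2: Z = R = 78.9 Ω
  L: Z = jωL = j·1.835e+04·0.0515 = 0 + j944.9 Ω
Step 3 — Parallel branch: R2 || L = 1/(1/R2 + 1/L) = 78.35 + j6.543 Ω.
Step 4 — Series with R1: Z_total = R1 + (R2 || L) = 1138 + j6.543 Ω = 1138∠0.3° Ω.
Step 5 — Source phasor: V = 235∠-30.0° V = 203.5 - j117.5 V.
Step 6 — Current: I = V / Z = 0.1782 - j0.1042 A = 0.2064∠-30.3° A.
Step 7 — Complex power: S = V·I* = 48.51 + j0.2788 VA.
Step 8 — Real power: P = Re(S) = 48.51 W.
Step 9 — Reactive power: Q = Im(S) = 0.2788 VAR.
Step 10 — Apparent power: |S| = 48.51 VA.
Step 11 — Power factor: PF = P/|S| = 1 (lagging).

(a) P = 48.51 W  (b) Q = 0.2788 VAR  (c) S = 48.51 VA  (d) PF = 1 (lagging)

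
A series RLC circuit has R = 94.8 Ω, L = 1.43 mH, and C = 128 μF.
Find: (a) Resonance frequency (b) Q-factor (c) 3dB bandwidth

Step 1 — Resonance condition Im(Z)=0 gives ω₀ = 1/√(LC).
Step 2 — ω₀ = 1/√(0.00143·0.000128) = 2337 rad/s.
Step 3 — f₀ = ω₀/(2π) = 372 Hz.
Step 4 — Series Q: Q = ω₀L/R = 2337·0.00143/94.8 = 0.03526.
Step 5 — 3dB bandwidth: Δω = ω₀/Q = 6.629e+04 rad/s; BW = Δω/(2π) = 1.055e+04 Hz.

(a) f₀ = 372 Hz  (b) Q = 0.03526  (c) BW = 1.055e+04 Hz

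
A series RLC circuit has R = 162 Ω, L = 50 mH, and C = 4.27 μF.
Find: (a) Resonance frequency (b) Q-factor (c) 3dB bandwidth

Step 1 — Resonance condition Im(Z)=0 gives ω₀ = 1/√(LC).
Step 2 — ω₀ = 1/√(0.05·4.27e-06) = 2164 rad/s.
Step 3 — f₀ = ω₀/(2π) = 344.4 Hz.
Step 4 — Series Q: Q = ω₀L/R = 2164·0.05/162 = 0.668.
Step 5 — 3dB bandwidth: Δω = ω₀/Q = 3240 rad/s; BW = Δω/(2π) = 515.7 Hz.

(a) f₀ = 344.4 Hz  (b) Q = 0.668  (c) BW = 515.7 Hz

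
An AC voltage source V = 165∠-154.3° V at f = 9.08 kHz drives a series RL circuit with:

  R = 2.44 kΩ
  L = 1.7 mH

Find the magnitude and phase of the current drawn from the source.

Step 1 — Angular frequency: ω = 2π·f = 2π·9080 = 5.705e+04 rad/s.
Step 2 — Component impedances:
  R: Z = R = 2440 Ω
  L: Z = jωL = j·5.705e+04·0.0017 = 0 + j96.99 Ω
Step 3 — Series combination: Z_total = R + L = 2440 + j96.99 Ω = 2442∠2.3° Ω.
Step 4 — Source phasor: V = 165∠-154.3° V = -148.7 - j71.55 V.
Step 5 — Ohm's law: I = V / Z_total = (-148.7 - j71.55) / (2440 + j96.99) = -0.062 - j0.02686 A.
Step 6 — Convert to polar: |I| = 0.06757 A, ∠I = -156.6°.

I = 0.06757∠-156.6° A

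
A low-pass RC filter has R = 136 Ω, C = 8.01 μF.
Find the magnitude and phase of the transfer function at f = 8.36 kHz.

Step 1 — Angular frequency: ω = 2π·8360 = 5.253e+04 rad/s.
Step 2 — Transfer function: H(jω) = 1/(1 + jωRC).
Step 3 — Denominator: 1 + jωRC = 1 + j·5.253e+04·136·8.01e-06 = 1 + j57.22.
Step 4 — H = 0.0003053 - j0.01747.
Step 5 — Magnitude: |H| = 0.01747 (-35.2 dB); phase: φ = -89.0°.

|H| = 0.01747 (-35.2 dB), φ = -89.0°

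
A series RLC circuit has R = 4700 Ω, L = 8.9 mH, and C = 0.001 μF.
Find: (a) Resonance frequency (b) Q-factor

Step 1 — Resonance condition Im(Z)=0 gives ω₀ = 1/√(LC).
Step 2 — ω₀ = 1/√(0.0089·1e-09) = 3.352e+05 rad/s.
Step 3 — f₀ = ω₀/(2π) = 5.335e+04 Hz.
Step 4 — Series Q: Q = ω₀L/R = 3.352e+05·0.0089/4700 = 0.6347.

(a) f₀ = 5.335e+04 Hz  (b) Q = 0.6347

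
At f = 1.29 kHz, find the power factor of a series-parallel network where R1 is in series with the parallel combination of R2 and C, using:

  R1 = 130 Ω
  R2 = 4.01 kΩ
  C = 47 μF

Step 1 — Angular frequency: ω = 2π·f = 2π·1290 = 8105 rad/s.
Step 2 — Component impedances:
  R1: Z = R = 130 Ω
  R2: Z = R = 4010 Ω
  C: Z = 1/(jωC) = -j/(ω·C) = 0 - j2.625 Ω
Step 3 — Parallel branch: R2 || C = 1/(1/R2 + 1/C) = 0.001718 - j2.625 Ω.
Step 4 — Series with R1: Z_total = R1 + (R2 || C) = 130 - j2.625 Ω = 130∠-1.2° Ω.
Step 5 — Power factor: PF = cos(φ) = Re(Z)/|Z| = 130/130.03 = 0.9998.
Step 6 — Type: Im(Z) = -2.625 ⇒ leading (phase φ = -1.2°).

PF = 0.9998 (leading, φ = -1.2°)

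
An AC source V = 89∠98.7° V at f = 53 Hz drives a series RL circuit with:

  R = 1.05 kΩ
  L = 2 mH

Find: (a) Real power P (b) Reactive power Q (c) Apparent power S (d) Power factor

Step 1 — Angular frequency: ω = 2π·f = 2π·53 = 333 rad/s.
Step 2 — Component impedances:
  R: Z = R = 1050 Ω
  L: Z = jωL = j·333·0.002 = 0 + j0.666 Ω
Step 3 — Series combination: Z_total = R + L = 1050 + j0.666 Ω = 1050∠0.0° Ω.
Step 4 — Source phasor: V = 89∠98.7° V = -13.46 + j87.98 V.
Step 5 — Current: I = V / Z = -0.01277 + j0.08379 A = 0.08476∠98.7° A.
Step 6 — Complex power: S = V·I* = 7.544 + j0.004785 VA.
Step 7 — Real power: P = Re(S) = 7.544 W.
Step 8 — Reactive power: Q = Im(S) = 0.004785 VAR.
Step 9 — Apparent power: |S| = 7.544 VA.
Step 10 — Power factor: PF = P/|S| = 1 (lagging).

(a) P = 7.544 W  (b) Q = 0.004785 VAR  (c) S = 7.544 VA  (d) PF = 1 (lagging)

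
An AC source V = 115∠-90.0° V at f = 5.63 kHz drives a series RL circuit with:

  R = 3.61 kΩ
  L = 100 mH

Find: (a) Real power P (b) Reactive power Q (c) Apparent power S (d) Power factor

Step 1 — Angular frequency: ω = 2π·f = 2π·5630 = 3.537e+04 rad/s.
Step 2 — Component impedances:
  R: Z = R = 3610 Ω
  L: Z = jωL = j·3.537e+04·0.1 = 0 + j3537 Ω
Step 3 — Series combination: Z_total = R + L = 3610 + j3537 Ω = 5054∠44.4° Ω.
Step 4 — Source phasor: V = 115∠-90.0° V = 0 - j115 V.
Step 5 — Current: I = V / Z = -0.01592 - j0.01625 A = 0.02275∠-134.4° A.
Step 6 — Complex power: S = V·I* = 1.869 + j1.831 VA.
Step 7 — Real power: P = Re(S) = 1.869 W.
Step 8 — Reactive power: Q = Im(S) = 1.831 VAR.
Step 9 — Apparent power: |S| = 2.617 VA.
Step 10 — Power factor: PF = P/|S| = 0.7142 (lagging).

(a) P = 1.869 W  (b) Q = 1.831 VAR  (c) S = 2.617 VA  (d) PF = 0.7142 (lagging)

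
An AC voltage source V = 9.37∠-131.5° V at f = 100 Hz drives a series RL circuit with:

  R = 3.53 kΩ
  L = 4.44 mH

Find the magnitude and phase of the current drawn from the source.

Step 1 — Angular frequency: ω = 2π·f = 2π·100 = 628.3 rad/s.
Step 2 — Component impedances:
  R: Z = R = 3530 Ω
  L: Z = jωL = j·628.3·0.00444 = 0 + j2.79 Ω
Step 3 — Series combination: Z_total = R + L = 3530 + j2.79 Ω = 3530∠0.0° Ω.
Step 4 — Source phasor: V = 9.37∠-131.5° V = -6.209 - j7.018 V.
Step 5 — Ohm's law: I = V / Z_total = (-6.209 - j7.018) / (3530 + j2.79) = -0.00176 - j0.001987 A.
Step 6 — Convert to polar: |I| = 0.002654 A, ∠I = -131.5°.

I = 0.002654∠-131.5° A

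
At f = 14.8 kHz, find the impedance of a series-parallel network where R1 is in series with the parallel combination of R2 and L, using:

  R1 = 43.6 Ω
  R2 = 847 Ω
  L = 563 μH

Step 1 — Angular frequency: ω = 2π·f = 2π·1.48e+04 = 9.299e+04 rad/s.
Step 2 — Component impedances:
  R1: Z = R = 43.6 Ω
  R2: Z = R = 847 Ω
  L: Z = jωL = j·9.299e+04·0.000563 = 0 + j52.35 Ω
Step 3 — Parallel branch: R2 || L = 1/(1/R2 + 1/L) = 3.224 + j52.15 Ω.
Step 4 — Series with R1: Z_total = R1 + (R2 || L) = 46.82 + j52.15 Ω = 70.09∠48.1° Ω.

Z = 46.82 + j52.15 Ω = 70.09∠48.1° Ω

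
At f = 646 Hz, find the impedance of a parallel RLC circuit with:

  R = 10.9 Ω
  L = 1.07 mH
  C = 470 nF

Step 1 — Angular frequency: ω = 2π·f = 2π·646 = 4059 rad/s.
Step 2 — Component impedances:
  R: Z = R = 10.9 Ω
  L: Z = jωL = j·4059·0.00107 = 0 + j4.343 Ω
  C: Z = 1/(jωC) = -j/(ω·C) = 0 - j524.2 Ω
Step 3 — Parallel combination: 1/Z_total = 1/R + 1/L + 1/C; Z_total = 1.515 + j3.771 Ω = 4.064∠68.1° Ω.

Z = 1.515 + j3.771 Ω = 4.064∠68.1° Ω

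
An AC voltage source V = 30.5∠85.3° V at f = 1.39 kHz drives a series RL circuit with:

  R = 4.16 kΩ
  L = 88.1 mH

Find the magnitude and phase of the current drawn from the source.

Step 1 — Angular frequency: ω = 2π·f = 2π·1390 = 8734 rad/s.
Step 2 — Component impedances:
  R: Z = R = 4160 Ω
  L: Z = jωL = j·8734·0.0881 = 0 + j769.4 Ω
Step 3 — Series combination: Z_total = R + L = 4160 + j769.4 Ω = 4231∠10.5° Ω.
Step 4 — Source phasor: V = 30.5∠85.3° V = 2.499 + j30.4 V.
Step 5 — Ohm's law: I = V / Z_total = (2.499 + j30.4) / (4160 + j769.4) = 0.001888 + j0.006958 A.
Step 6 — Convert to polar: |I| = 0.007209 A, ∠I = 74.8°.

I = 0.007209∠74.8° A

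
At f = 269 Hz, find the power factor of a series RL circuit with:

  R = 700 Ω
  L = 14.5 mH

Step 1 — Angular frequency: ω = 2π·f = 2π·269 = 1690 rad/s.
Step 2 — Component impedances:
  R: Z = R = 700 Ω
  L: Z = jωL = j·1690·0.0145 = 0 + j24.51 Ω
Step 3 — Series combination: Z_total = R + L = 700 + j24.51 Ω = 700.4∠2.0° Ω.
Step 4 — Power factor: PF = cos(φ) = Re(Z)/|Z| = 700/700.4 = 0.9994.
Step 5 — Type: Im(Z) = 24.51 ⇒ lagging (phase φ = 2.0°).

PF = 0.9994 (lagging, φ = 2.0°)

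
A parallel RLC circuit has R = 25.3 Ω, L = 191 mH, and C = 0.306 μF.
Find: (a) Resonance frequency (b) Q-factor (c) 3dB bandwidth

Step 1 — Resonance: ω₀ = 1/√(LC) = 1/√(0.191·3.06e-07) = 4136 rad/s.
Step 2 — f₀ = ω₀/(2π) = 658.3 Hz.
Step 3 — Parallel Q: Q = R/(ω₀L) = 25.3/(4136·0.191) = 0.03202.
Step 4 — Bandwidth: Δω = ω₀/Q = 1.292e+05 rad/s; BW = Δω/(2π) = 2.056e+04 Hz.

(a) f₀ = 658.3 Hz  (b) Q = 0.03202  (c) BW = 2.056e+04 Hz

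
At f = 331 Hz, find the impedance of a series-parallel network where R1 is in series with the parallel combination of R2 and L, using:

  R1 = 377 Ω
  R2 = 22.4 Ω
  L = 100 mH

Step 1 — Angular frequency: ω = 2π·f = 2π·331 = 2080 rad/s.
Step 2 — Component impedances:
  R1: Z = R = 377 Ω
  R2: Z = R = 22.4 Ω
  L: Z = jωL = j·2080·0.1 = 0 + j208 Ω
Step 3 — Parallel branch: R2 || L = 1/(1/R2 + 1/L) = 22.14 + j2.385 Ω.
Step 4 — Series with R1: Z_total = R1 + (R2 || L) = 399.1 + j2.385 Ω = 399.2∠0.3° Ω.

Z = 399.1 + j2.385 Ω = 399.2∠0.3° Ω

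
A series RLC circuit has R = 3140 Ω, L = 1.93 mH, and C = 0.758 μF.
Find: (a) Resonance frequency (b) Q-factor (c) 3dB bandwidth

Step 1 — Resonance condition Im(Z)=0 gives ω₀ = 1/√(LC).
Step 2 — ω₀ = 1/√(0.00193·7.58e-07) = 2.614e+04 rad/s.
Step 3 — f₀ = ω₀/(2π) = 4161 Hz.
Step 4 — Series Q: Q = ω₀L/R = 2.614e+04·0.00193/3140 = 0.01607.
Step 5 — 3dB bandwidth: Δω = ω₀/Q = 1.627e+06 rad/s; BW = Δω/(2π) = 2.589e+05 Hz.

(a) f₀ = 4161 Hz  (b) Q = 0.01607  (c) BW = 2.589e+05 Hz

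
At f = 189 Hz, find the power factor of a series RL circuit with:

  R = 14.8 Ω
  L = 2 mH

Step 1 — Angular frequency: ω = 2π·f = 2π·189 = 1188 rad/s.
Step 2 — Component impedances:
  R: Z = R = 14.8 Ω
  L: Z = jωL = j·1188·0.002 = 0 + j2.375 Ω
Step 3 — Series combination: Z_total = R + L = 14.8 + j2.375 Ω = 14.99∠9.1° Ω.
Step 4 — Power factor: PF = cos(φ) = Re(Z)/|Z| = 14.8/14.989 = 0.9874.
Step 5 — Type: Im(Z) = 2.375 ⇒ lagging (phase φ = 9.1°).

PF = 0.9874 (lagging, φ = 9.1°)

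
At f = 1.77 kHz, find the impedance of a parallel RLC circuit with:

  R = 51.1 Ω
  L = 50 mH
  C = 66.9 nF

Step 1 — Angular frequency: ω = 2π·f = 2π·1770 = 1.112e+04 rad/s.
Step 2 — Component impedances:
  R: Z = R = 51.1 Ω
  L: Z = jωL = j·1.112e+04·0.05 = 0 + j556.1 Ω
  C: Z = 1/(jωC) = -j/(ω·C) = 0 - j1344 Ω
Step 3 — Parallel combination: 1/Z_total = 1/R + 1/L + 1/C; Z_total = 50.95 + j2.745 Ω = 51.03∠3.1° Ω.

Z = 50.95 + j2.745 Ω = 51.03∠3.1° Ω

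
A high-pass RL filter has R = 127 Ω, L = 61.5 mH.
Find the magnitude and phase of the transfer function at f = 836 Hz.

Step 1 — Angular frequency: ω = 2π·836 = 5253 rad/s.
Step 2 — Transfer function: H(jω) = jωL/(R + jωL).
Step 3 — Numerator jωL = j·323; denominator R + jωL = 127 + j323.
Step 4 — H = 0.8661 + j0.3405.
Step 5 — Magnitude: |H| = 0.9307 (-0.6 dB); phase: φ = 21.5°.

|H| = 0.9307 (-0.6 dB), φ = 21.5°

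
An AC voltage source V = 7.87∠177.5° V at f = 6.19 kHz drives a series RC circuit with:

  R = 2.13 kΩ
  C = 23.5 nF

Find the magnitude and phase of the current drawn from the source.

Step 1 — Angular frequency: ω = 2π·f = 2π·6190 = 3.889e+04 rad/s.
Step 2 — Component impedances:
  R: Z = R = 2130 Ω
  C: Z = 1/(jωC) = -j/(ω·C) = 0 - j1094 Ω
Step 3 — Series combination: Z_total = R + C = 2130 - j1094 Ω = 2395∠-27.2° Ω.
Step 4 — Source phasor: V = 7.87∠177.5° V = -7.863 + j0.3433 V.
Step 5 — Ohm's law: I = V / Z_total = (-7.863 + j0.3433) / (2130 - j1094) = -0.002986 - j0.001373 A.
Step 6 — Convert to polar: |I| = 0.003287 A, ∠I = -155.3°.

I = 0.003287∠-155.3° A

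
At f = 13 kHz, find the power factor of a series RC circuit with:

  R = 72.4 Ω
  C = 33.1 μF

Step 1 — Angular frequency: ω = 2π·f = 2π·1.3e+04 = 8.168e+04 rad/s.
Step 2 — Component impedances:
  R: Z = R = 72.4 Ω
  C: Z = 1/(jωC) = -j/(ω·C) = 0 - j0.3699 Ω
Step 3 — Series combination: Z_total = R + C = 72.4 - j0.3699 Ω = 72.4∠-0.3° Ω.
Step 4 — Power factor: PF = cos(φ) = Re(Z)/|Z| = 72.4/72.4 = 1.
Step 5 — Type: Im(Z) = -0.3699 ⇒ leading (phase φ = -0.3°).

PF = 1 (leading, φ = -0.3°)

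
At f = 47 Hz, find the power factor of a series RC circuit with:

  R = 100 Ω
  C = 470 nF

Step 1 — Angular frequency: ω = 2π·f = 2π·47 = 295.3 rad/s.
Step 2 — Component impedances:
  R: Z = R = 100 Ω
  C: Z = 1/(jωC) = -j/(ω·C) = 0 - j7205 Ω
Step 3 — Series combination: Z_total = R + C = 100 - j7205 Ω = 7206∠-89.2° Ω.
Step 4 — Power factor: PF = cos(φ) = Re(Z)/|Z| = 100/7206 = 0.01388.
Step 5 — Type: Im(Z) = -7205 ⇒ leading (phase φ = -89.2°).

PF = 0.01388 (leading, φ = -89.2°)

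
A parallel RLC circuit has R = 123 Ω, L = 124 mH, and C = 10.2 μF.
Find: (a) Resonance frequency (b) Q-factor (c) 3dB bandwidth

Step 1 — Resonance: ω₀ = 1/√(LC) = 1/√(0.124·1.02e-05) = 889.2 rad/s.
Step 2 — f₀ = ω₀/(2π) = 141.5 Hz.
Step 3 — Parallel Q: Q = R/(ω₀L) = 123/(889.2·0.124) = 1.116.
Step 4 — Bandwidth: Δω = ω₀/Q = 797.1 rad/s; BW = Δω/(2π) = 126.9 Hz.

(a) f₀ = 141.5 Hz  (b) Q = 1.116  (c) BW = 126.9 Hz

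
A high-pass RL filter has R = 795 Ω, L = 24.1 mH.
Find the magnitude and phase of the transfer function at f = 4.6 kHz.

Step 1 — Angular frequency: ω = 2π·4600 = 2.89e+04 rad/s.
Step 2 — Transfer function: H(jω) = jωL/(R + jωL).
Step 3 — Numerator jωL = j·696.6; denominator R + jωL = 795 + j696.6.
Step 4 — H = 0.4343 + j0.4957.
Step 5 — Magnitude: |H| = 0.659 (-3.6 dB); phase: φ = 48.8°.

|H| = 0.659 (-3.6 dB), φ = 48.8°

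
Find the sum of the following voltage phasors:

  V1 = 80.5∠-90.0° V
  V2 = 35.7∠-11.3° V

Step 1 — Convert each phasor to rectangular form:
  V1 = 80.5·(cos(-90.0°) + j·sin(-90.0°)) = 0 - j80.5 V
  V2 = 35.7·(cos(-11.3°) + j·sin(-11.3°)) = 35.01 - j6.995 V
Step 2 — Sum components: V_total = 35.01 - j87.5 V.
Step 3 — Convert to polar: |V_total| = 94.24 V, ∠V_total = -68.2°.

V_total = 94.24∠-68.2° V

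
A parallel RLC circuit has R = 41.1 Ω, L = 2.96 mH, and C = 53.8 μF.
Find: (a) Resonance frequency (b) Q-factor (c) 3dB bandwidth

Step 1 — Resonance: ω₀ = 1/√(LC) = 1/√(0.00296·5.38e-05) = 2506 rad/s.
Step 2 — f₀ = ω₀/(2π) = 398.8 Hz.
Step 3 — Parallel Q: Q = R/(ω₀L) = 41.1/(2506·0.00296) = 5.541.
Step 4 — Bandwidth: Δω = ω₀/Q = 452.2 rad/s; BW = Δω/(2π) = 71.98 Hz.

(a) f₀ = 398.8 Hz  (b) Q = 5.541  (c) BW = 71.98 Hz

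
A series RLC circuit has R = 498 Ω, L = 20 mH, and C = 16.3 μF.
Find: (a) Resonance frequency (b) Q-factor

Step 1 — Resonance condition Im(Z)=0 gives ω₀ = 1/√(LC).
Step 2 — ω₀ = 1/√(0.02·1.63e-05) = 1751 rad/s.
Step 3 — f₀ = ω₀/(2π) = 278.7 Hz.
Step 4 — Series Q: Q = ω₀L/R = 1751·0.02/498 = 0.07034.

(a) f₀ = 278.7 Hz  (b) Q = 0.07034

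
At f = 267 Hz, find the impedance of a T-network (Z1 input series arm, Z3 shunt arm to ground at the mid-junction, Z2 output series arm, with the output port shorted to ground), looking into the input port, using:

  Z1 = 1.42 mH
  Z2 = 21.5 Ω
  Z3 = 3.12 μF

Step 1 — Angular frequency: ω = 2π·f = 2π·267 = 1678 rad/s.
Step 2 — Component impedances:
  Z1: Z = jωL = j·1678·0.00142 = 0 + j2.382 Ω
  Z2: Z = R = 21.5 Ω
  Z3: Z = 1/(jωC) = -j/(ω·C) = 0 - j191.1 Ω
Step 3 — With the output port shorted to ground, the output series arm Z2 runs from the junction to ground; the shunt arm Z3 also runs from the junction to ground. They appear in parallel: Z3 || Z2 = 21.23 - j2.389 Ω.
Step 4 — Series with input arm Z1: Z_in = Z1 + (Z3 || Z2) = 21.23 - j0.00702 Ω = 21.23∠-0.0° Ω.

Z = 21.23 - j0.00702 Ω = 21.23∠-0.0° Ω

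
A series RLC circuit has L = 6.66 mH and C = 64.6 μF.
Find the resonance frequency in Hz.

Step 1 — Resonance condition Im(Z)=0 gives ω₀ = 1/√(LC).
Step 2 — ω₀ = 1/√(0.00666·6.46e-05) = 1525 rad/s.
Step 3 — f₀ = ω₀/(2π) = 242.6 Hz.

f₀ = 242.6 Hz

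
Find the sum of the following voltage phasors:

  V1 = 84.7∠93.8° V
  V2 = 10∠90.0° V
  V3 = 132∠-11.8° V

Step 1 — Convert each phasor to rectangular form:
  V1 = 84.7·(cos(93.8°) + j·sin(93.8°)) = -5.613 + j84.51 V
  V2 = 10·(cos(90.0°) + j·sin(90.0°)) = 0 + j10 V
  V3 = 132·(cos(-11.8°) + j·sin(-11.8°)) = 129.2 - j26.99 V
Step 2 — Sum components: V_total = 123.6 + j67.52 V.
Step 3 — Convert to polar: |V_total| = 140.8 V, ∠V_total = 28.6°.

V_total = 140.8∠28.6° V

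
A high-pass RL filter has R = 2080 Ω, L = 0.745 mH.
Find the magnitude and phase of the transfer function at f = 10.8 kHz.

Step 1 — Angular frequency: ω = 2π·1.08e+04 = 6.786e+04 rad/s.
Step 2 — Transfer function: H(jω) = jωL/(R + jωL).
Step 3 — Numerator jωL = j·50.55; denominator R + jωL = 2080 + j50.55.
Step 4 — H = 0.0005904 + j0.02429.
Step 5 — Magnitude: |H| = 0.0243 (-32.3 dB); phase: φ = 88.6°.

|H| = 0.0243 (-32.3 dB), φ = 88.6°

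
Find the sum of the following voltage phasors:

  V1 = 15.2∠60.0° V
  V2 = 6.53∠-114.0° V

Step 1 — Convert each phasor to rectangular form:
  V1 = 15.2·(cos(60.0°) + j·sin(60.0°)) = 7.6 + j13.16 V
  V2 = 6.53·(cos(-114.0°) + j·sin(-114.0°)) = -2.656 - j5.965 V
Step 2 — Sum components: V_total = 4.944 + j7.198 V.
Step 3 — Convert to polar: |V_total| = 8.732 V, ∠V_total = 55.5°.

V_total = 8.732∠55.5° V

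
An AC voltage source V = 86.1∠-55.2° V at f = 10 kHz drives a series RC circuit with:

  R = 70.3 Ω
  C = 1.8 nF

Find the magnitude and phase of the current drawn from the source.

Step 1 — Angular frequency: ω = 2π·f = 2π·1e+04 = 6.283e+04 rad/s.
Step 2 — Component impedances:
  R: Z = R = 70.3 Ω
  C: Z = 1/(jωC) = -j/(ω·C) = 0 - j8842 Ω
Step 3 — Series combination: Z_total = R + C = 70.3 - j8842 Ω = 8842∠-89.5° Ω.
Step 4 — Source phasor: V = 86.1∠-55.2° V = 49.14 - j70.7 V.
Step 5 — Ohm's law: I = V / Z_total = (49.14 - j70.7) / (70.3 - j8842) = 0.00804 + j0.005494 A.
Step 6 — Convert to polar: |I| = 0.009737 A, ∠I = 34.3°.

I = 0.009737∠34.3° A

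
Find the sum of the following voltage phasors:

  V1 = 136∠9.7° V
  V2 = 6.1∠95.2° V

Step 1 — Convert each phasor to rectangular form:
  V1 = 136·(cos(9.7°) + j·sin(9.7°)) = 134.1 + j22.91 V
  V2 = 6.1·(cos(95.2°) + j·sin(95.2°)) = -0.5529 + j6.075 V
Step 2 — Sum components: V_total = 133.5 + j28.99 V.
Step 3 — Convert to polar: |V_total| = 136.6 V, ∠V_total = 12.3°.

V_total = 136.6∠12.3° V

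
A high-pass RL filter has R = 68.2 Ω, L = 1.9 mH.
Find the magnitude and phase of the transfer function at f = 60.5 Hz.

Step 1 — Angular frequency: ω = 2π·60.5 = 380.1 rad/s.
Step 2 — Transfer function: H(jω) = jωL/(R + jωL).
Step 3 — Numerator jωL = j·0.7223; denominator R + jωL = 68.2 + j0.7223.
Step 4 — H = 0.0001121 + j0.01059.
Step 5 — Magnitude: |H| = 0.01059 (-39.5 dB); phase: φ = 89.4°.

|H| = 0.01059 (-39.5 dB), φ = 89.4°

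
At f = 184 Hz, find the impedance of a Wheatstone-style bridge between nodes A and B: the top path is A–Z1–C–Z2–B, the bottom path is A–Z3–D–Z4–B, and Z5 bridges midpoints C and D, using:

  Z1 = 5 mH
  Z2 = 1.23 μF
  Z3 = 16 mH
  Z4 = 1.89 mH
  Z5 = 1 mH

Step 1 — Angular frequency: ω = 2π·f = 2π·184 = 1156 rad/s.
Step 2 — Component impedances:
  Z1: Z = jωL = j·1156·0.005 = 0 + j5.781 Ω
  Z2: Z = 1/(jωC) = -j/(ω·C) = 0 - j703.2 Ω
  Z3: Z = jωL = j·1156·0.016 = 0 + j18.5 Ω
  Z4: Z = jωL = j·1156·0.00189 = 0 + j2.185 Ω
  Z5: Z = jωL = j·1156·0.001 = 0 + j1.156 Ω
Step 3 — Bridge requires nodal analysis (the Z5 bridge couples midpoints C and D, so the two paths cannot be reduced to a simple series/parallel combination). Setting node B to ground and injecting 1 A at node A, the 3-node admittance system at A, C, D solves to V_A = Z_AB = 0 + j7.243 Ω = 7.243∠90.0° Ω.

Z = 0 + j7.243 Ω = 7.243∠90.0° Ω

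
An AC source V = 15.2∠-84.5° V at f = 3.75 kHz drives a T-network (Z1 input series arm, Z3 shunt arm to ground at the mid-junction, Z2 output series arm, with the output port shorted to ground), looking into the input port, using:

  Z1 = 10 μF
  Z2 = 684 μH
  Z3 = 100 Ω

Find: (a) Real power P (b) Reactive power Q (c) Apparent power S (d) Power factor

Step 1 — Angular frequency: ω = 2π·f = 2π·3750 = 2.356e+04 rad/s.
Step 2 — Component impedances:
  Z1: Z = 1/(jωC) = -j/(ω·C) = 0 - j4.244 Ω
  Z2: Z = jωL = j·2.356e+04·0.000684 = 0 + j16.12 Ω
  Z3: Z = R = 100 Ω
Step 3 — With the output port shorted to ground, the output series arm Z2 runs from the junction to ground; the shunt arm Z3 also runs from the junction to ground. They appear in parallel: Z3 || Z2 = 2.532 + j15.71 Ω.
Step 4 — Series with input arm Z1: Z_in = Z1 + (Z3 || Z2) = 2.532 + j11.46 Ω = 11.74∠77.5° Ω.
Step 5 — Source phasor: V = 15.2∠-84.5° V = 1.457 - j15.13 V.
Step 6 — Current: I = V / Z = -1.232 - j0.3991 A = 1.295∠-162.0° A.
Step 7 — Complex power: S = V·I* = 4.243 + j19.22 VA.
Step 8 — Real power: P = Re(S) = 4.243 W.
Step 9 — Reactive power: Q = Im(S) = 19.22 VAR.
Step 10 — Apparent power: |S| = 19.68 VA.
Step 11 — Power factor: PF = P/|S| = 0.2156 (lagging).

(a) P = 4.243 W  (b) Q = 19.22 VAR  (c) S = 19.68 VA  (d) PF = 0.2156 (lagging)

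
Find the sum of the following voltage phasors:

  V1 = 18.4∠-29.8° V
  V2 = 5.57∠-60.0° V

Step 1 — Convert each phasor to rectangular form:
  V1 = 18.4·(cos(-29.8°) + j·sin(-29.8°)) = 15.97 - j9.144 V
  V2 = 5.57·(cos(-60.0°) + j·sin(-60.0°)) = 2.785 - j4.824 V
Step 2 — Sum components: V_total = 18.75 - j13.97 V.
Step 3 — Convert to polar: |V_total| = 23.38 V, ∠V_total = -36.7°.

V_total = 23.38∠-36.7° V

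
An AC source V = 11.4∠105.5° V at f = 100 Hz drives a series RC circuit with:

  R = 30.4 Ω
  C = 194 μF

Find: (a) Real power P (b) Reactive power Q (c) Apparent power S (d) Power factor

Step 1 — Angular frequency: ω = 2π·f = 2π·100 = 628.3 rad/s.
Step 2 — Component impedances:
  R: Z = R = 30.4 Ω
  C: Z = 1/(jωC) = -j/(ω·C) = 0 - j8.204 Ω
Step 3 — Series combination: Z_total = R + C = 30.4 - j8.204 Ω = 31.49∠-15.1° Ω.
Step 4 — Source phasor: V = 11.4∠105.5° V = -3.047 + j10.99 V.
Step 5 — Current: I = V / Z = -0.1843 + j0.3116 A = 0.362∠120.6° A.
Step 6 — Complex power: S = V·I* = 3.985 - j1.075 VA.
Step 7 — Real power: P = Re(S) = 3.985 W.
Step 8 — Reactive power: Q = Im(S) = -1.075 VAR.
Step 9 — Apparent power: |S| = 4.127 VA.
Step 10 — Power factor: PF = P/|S| = 0.9655 (leading).

(a) P = 3.985 W  (b) Q = -1.075 VAR  (c) S = 4.127 VA  (d) PF = 0.9655 (leading)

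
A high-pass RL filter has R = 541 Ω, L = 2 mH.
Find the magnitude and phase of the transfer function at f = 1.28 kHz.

Step 1 — Angular frequency: ω = 2π·1280 = 8042 rad/s.
Step 2 — Transfer function: H(jω) = jωL/(R + jωL).
Step 3 — Numerator jωL = j·16.08; denominator R + jωL = 541 + j16.08.
Step 4 — H = 0.0008832 + j0.02971.
Step 5 — Magnitude: |H| = 0.02972 (-30.5 dB); phase: φ = 88.3°.

|H| = 0.02972 (-30.5 dB), φ = 88.3°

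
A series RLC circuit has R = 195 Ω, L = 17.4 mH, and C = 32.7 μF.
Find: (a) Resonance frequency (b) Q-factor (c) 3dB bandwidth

Step 1 — Resonance: ω₀ = 1/√(LC) = 1/√(0.0174·3.27e-05) = 1326 rad/s.
Step 2 — f₀ = ω₀/(2π) = 211 Hz.
Step 3 — Series Q: Q = ω₀L/R = 1326·0.0174/195 = 0.1183.
Step 4 — Bandwidth: Δω = ω₀/Q = 1.121e+04 rad/s; BW = Δω/(2π) = 1784 Hz.

(a) f₀ = 211 Hz  (b) Q = 0.1183  (c) BW = 1784 Hz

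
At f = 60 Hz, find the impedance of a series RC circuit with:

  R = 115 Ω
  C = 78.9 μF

Step 1 — Angular frequency: ω = 2π·f = 2π·60 = 377 rad/s.
Step 2 — Component impedances:
  R: Z = R = 115 Ω
  C: Z = 1/(jωC) = -j/(ω·C) = 0 - j33.62 Ω
Step 3 — Series combination: Z_total = R + C = 115 - j33.62 Ω = 119.8∠-16.3° Ω.

Z = 115 - j33.62 Ω = 119.8∠-16.3° Ω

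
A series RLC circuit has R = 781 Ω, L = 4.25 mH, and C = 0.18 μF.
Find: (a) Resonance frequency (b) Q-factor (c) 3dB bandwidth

Step 1 — Resonance: ω₀ = 1/√(LC) = 1/√(0.00425·1.8e-07) = 3.616e+04 rad/s.
Step 2 — f₀ = ω₀/(2π) = 5754 Hz.
Step 3 — Series Q: Q = ω₀L/R = 3.616e+04·0.00425/781 = 0.1967.
Step 4 — Bandwidth: Δω = ω₀/Q = 1.838e+05 rad/s; BW = Δω/(2π) = 2.925e+04 Hz.

(a) f₀ = 5754 Hz  (b) Q = 0.1967  (c) BW = 2.925e+04 Hz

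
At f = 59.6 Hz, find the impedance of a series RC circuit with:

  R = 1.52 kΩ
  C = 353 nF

Step 1 — Angular frequency: ω = 2π·f = 2π·59.6 = 374.5 rad/s.
Step 2 — Component impedances:
  R: Z = R = 1520 Ω
  C: Z = 1/(jωC) = -j/(ω·C) = 0 - j7565 Ω
Step 3 — Series combination: Z_total = R + C = 1520 - j7565 Ω = 7716∠-78.6° Ω.

Z = 1520 - j7565 Ω = 7716∠-78.6° Ω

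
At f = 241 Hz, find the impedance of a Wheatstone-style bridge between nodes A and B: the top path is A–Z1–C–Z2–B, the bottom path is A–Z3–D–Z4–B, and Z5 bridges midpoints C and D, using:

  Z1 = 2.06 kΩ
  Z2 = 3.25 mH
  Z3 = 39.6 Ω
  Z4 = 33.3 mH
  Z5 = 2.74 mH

Step 1 — Angular frequency: ω = 2π·f = 2π·241 = 1514 rad/s.
Step 2 — Component impedances:
  Z1: Z = R = 2060 Ω
  Z2: Z = jωL = j·1514·0.00325 = 0 + j4.921 Ω
  Z3: Z = R = 39.6 Ω
  Z4: Z = jωL = j·1514·0.0333 = 0 + j50.42 Ω
  Z5: Z = jωL = j·1514·0.00274 = 0 + j4.149 Ω
Step 3 — Bridge requires nodal analysis (the Z5 bridge couples midpoints C and D, so the two paths cannot be reduced to a simple series/parallel combination). Setting node B to ground and injecting 1 A at node A, the 3-node admittance system at A, C, D solves to V_A = Z_AB = 38.86 + j7.556 Ω = 39.59∠11.0° Ω.

Z = 38.86 + j7.556 Ω = 39.59∠11.0° Ω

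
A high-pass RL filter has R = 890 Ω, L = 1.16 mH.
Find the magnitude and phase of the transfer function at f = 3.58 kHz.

Step 1 — Angular frequency: ω = 2π·3580 = 2.249e+04 rad/s.
Step 2 — Transfer function: H(jω) = jωL/(R + jωL).
Step 3 — Numerator jωL = j·26.09; denominator R + jωL = 890 + j26.09.
Step 4 — H = 0.0008588 + j0.02929.
Step 5 — Magnitude: |H| = 0.02931 (-30.7 dB); phase: φ = 88.3°.

|H| = 0.02931 (-30.7 dB), φ = 88.3°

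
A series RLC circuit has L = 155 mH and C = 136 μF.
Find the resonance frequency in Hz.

Step 1 — Resonance condition Im(Z)=0 gives ω₀ = 1/√(LC).
Step 2 — ω₀ = 1/√(0.155·0.000136) = 217.8 rad/s.
Step 3 — f₀ = ω₀/(2π) = 34.66 Hz.

f₀ = 34.66 Hz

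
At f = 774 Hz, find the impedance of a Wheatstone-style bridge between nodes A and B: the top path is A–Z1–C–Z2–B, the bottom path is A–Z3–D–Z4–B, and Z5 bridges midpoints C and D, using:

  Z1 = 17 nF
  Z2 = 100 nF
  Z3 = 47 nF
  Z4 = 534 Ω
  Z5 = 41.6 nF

Step 1 — Angular frequency: ω = 2π·f = 2π·774 = 4863 rad/s.
Step 2 — Component impedances:
  Z1: Z = 1/(jωC) = -j/(ω·C) = 0 - j1.21e+04 Ω
  Z2: Z = 1/(jωC) = -j/(ω·C) = 0 - j2056 Ω
  Z3: Z = 1/(jωC) = -j/(ω·C) = 0 - j4375 Ω
  Z4: Z = R = 534 Ω
  Z5: Z = 1/(jωC) = -j/(ω·C) = 0 - j4943 Ω
Step 3 — Bridge requires nodal analysis (the Z5 bridge couples midpoints C and D, so the two paths cannot be reduced to a simple series/parallel combination). Setting node B to ground and injecting 1 A at node A, the 3-node admittance system at A, C, D solves to V_A = Z_AB = 362.7 - j3340 Ω = 3360∠-83.8° Ω.

Z = 362.7 - j3340 Ω = 3360∠-83.8° Ω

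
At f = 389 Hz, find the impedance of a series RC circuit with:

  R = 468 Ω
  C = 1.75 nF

Step 1 — Angular frequency: ω = 2π·f = 2π·389 = 2444 rad/s.
Step 2 — Component impedances:
  R: Z = R = 468 Ω
  C: Z = 1/(jωC) = -j/(ω·C) = 0 - j2.338e+05 Ω
Step 3 — Series combination: Z_total = R + C = 468 - j2.338e+05 Ω = 2.338e+05∠-89.9° Ω.

Z = 468 - j2.338e+05 Ω = 2.338e+05∠-89.9° Ω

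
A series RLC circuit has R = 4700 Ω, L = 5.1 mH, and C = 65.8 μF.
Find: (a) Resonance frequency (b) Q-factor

Step 1 — Resonance condition Im(Z)=0 gives ω₀ = 1/√(LC).
Step 2 — ω₀ = 1/√(0.0051·6.58e-05) = 1726 rad/s.
Step 3 — f₀ = ω₀/(2π) = 274.7 Hz.
Step 4 — Series Q: Q = ω₀L/R = 1726·0.0051/4700 = 0.001873.

(a) f₀ = 274.7 Hz  (b) Q = 0.001873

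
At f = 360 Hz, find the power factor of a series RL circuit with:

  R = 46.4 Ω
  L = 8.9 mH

Step 1 — Angular frequency: ω = 2π·f = 2π·360 = 2262 rad/s.
Step 2 — Component impedances:
  R: Z = R = 46.4 Ω
  L: Z = jωL = j·2262·0.0089 = 0 + j20.13 Ω
Step 3 — Series combination: Z_total = R + L = 46.4 + j20.13 Ω = 50.58∠23.5° Ω.
Step 4 — Power factor: PF = cos(φ) = Re(Z)/|Z| = 46.4/50.58 = 0.9174.
Step 5 — Type: Im(Z) = 20.13 ⇒ lagging (phase φ = 23.5°).

PF = 0.9174 (lagging, φ = 23.5°)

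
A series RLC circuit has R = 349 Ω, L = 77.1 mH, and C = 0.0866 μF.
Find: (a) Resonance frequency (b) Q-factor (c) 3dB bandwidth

Step 1 — Resonance: ω₀ = 1/√(LC) = 1/√(0.0771·8.66e-08) = 1.224e+04 rad/s.
Step 2 — f₀ = ω₀/(2π) = 1948 Hz.
Step 3 — Series Q: Q = ω₀L/R = 1.224e+04·0.0771/349 = 2.704.
Step 4 — Bandwidth: Δω = ω₀/Q = 4527 rad/s; BW = Δω/(2π) = 720.4 Hz.

(a) f₀ = 1948 Hz  (b) Q = 2.704  (c) BW = 720.4 Hz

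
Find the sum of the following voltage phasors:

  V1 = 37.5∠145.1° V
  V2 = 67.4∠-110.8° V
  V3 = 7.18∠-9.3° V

Step 1 — Convert each phasor to rectangular form:
  V1 = 37.5·(cos(145.1°) + j·sin(145.1°)) = -30.76 + j21.46 V
  V2 = 67.4·(cos(-110.8°) + j·sin(-110.8°)) = -23.93 - j63.01 V
  V3 = 7.18·(cos(-9.3°) + j·sin(-9.3°)) = 7.086 - j1.16 V
Step 2 — Sum components: V_total = -47.6 - j42.71 V.
Step 3 — Convert to polar: |V_total| = 63.96 V, ∠V_total = -138.1°.

V_total = 63.96∠-138.1° V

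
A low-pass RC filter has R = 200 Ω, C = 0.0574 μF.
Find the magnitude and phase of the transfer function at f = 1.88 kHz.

Step 1 — Angular frequency: ω = 2π·1880 = 1.181e+04 rad/s.
Step 2 — Transfer function: H(jω) = 1/(1 + jωRC).
Step 3 — Denominator: 1 + jωRC = 1 + j·1.181e+04·200·5.74e-08 = 1 + j0.1356.
Step 4 — H = 0.9819 - j0.1332.
Step 5 — Magnitude: |H| = 0.9909 (-0.1 dB); phase: φ = -7.7°.

|H| = 0.9909 (-0.1 dB), φ = -7.7°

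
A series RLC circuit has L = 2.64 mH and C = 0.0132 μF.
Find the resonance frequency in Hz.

Step 1 — Resonance condition Im(Z)=0 gives ω₀ = 1/√(LC).
Step 2 — ω₀ = 1/√(0.00264·1.32e-08) = 1.694e+05 rad/s.
Step 3 — f₀ = ω₀/(2π) = 2.696e+04 Hz.

f₀ = 2.696e+04 Hz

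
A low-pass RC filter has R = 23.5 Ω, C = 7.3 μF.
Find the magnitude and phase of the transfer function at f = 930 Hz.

Step 1 — Angular frequency: ω = 2π·930 = 5843 rad/s.
Step 2 — Transfer function: H(jω) = 1/(1 + jωRC).
Step 3 — Denominator: 1 + jωRC = 1 + j·5843·23.5·7.3e-06 = 1 + j1.002.
Step 4 — H = 0.4988 - j0.5.
Step 5 — Magnitude: |H| = 0.7062 (-3.0 dB); phase: φ = -45.1°.

|H| = 0.7062 (-3.0 dB), φ = -45.1°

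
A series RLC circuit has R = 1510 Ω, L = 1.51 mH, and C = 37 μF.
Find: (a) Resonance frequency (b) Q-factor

Step 1 — Resonance condition Im(Z)=0 gives ω₀ = 1/√(LC).
Step 2 — ω₀ = 1/√(0.00151·3.7e-05) = 4231 rad/s.
Step 3 — f₀ = ω₀/(2π) = 673.3 Hz.
Step 4 — Series Q: Q = ω₀L/R = 4231·0.00151/1510 = 0.004231.

(a) f₀ = 673.3 Hz  (b) Q = 0.004231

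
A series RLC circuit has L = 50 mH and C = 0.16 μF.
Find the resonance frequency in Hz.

Step 1 — Resonance condition Im(Z)=0 gives ω₀ = 1/√(LC).
Step 2 — ω₀ = 1/√(0.05·1.6e-07) = 1.118e+04 rad/s.
Step 3 — f₀ = ω₀/(2π) = 1779 Hz.

f₀ = 1779 Hz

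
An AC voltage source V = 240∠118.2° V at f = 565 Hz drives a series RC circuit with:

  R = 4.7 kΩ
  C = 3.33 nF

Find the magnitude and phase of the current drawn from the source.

Step 1 — Angular frequency: ω = 2π·f = 2π·565 = 3550 rad/s.
Step 2 — Component impedances:
  R: Z = R = 4700 Ω
  C: Z = 1/(jωC) = -j/(ω·C) = 0 - j8.459e+04 Ω
Step 3 — Series combination: Z_total = R + C = 4700 - j8.459e+04 Ω = 8.472e+04∠-86.8° Ω.
Step 4 — Source phasor: V = 240∠118.2° V = -113.4 + j211.5 V.
Step 5 — Ohm's law: I = V / Z_total = (-113.4 + j211.5) / (4700 - j8.459e+04) = -0.002567 - j0.001198 A.
Step 6 — Convert to polar: |I| = 0.002833 A, ∠I = -155.0°.

I = 0.002833∠-155.0° A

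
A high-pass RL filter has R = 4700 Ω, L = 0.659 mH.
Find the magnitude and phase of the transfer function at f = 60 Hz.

Step 1 — Angular frequency: ω = 2π·60 = 377 rad/s.
Step 2 — Transfer function: H(jω) = jωL/(R + jωL).
Step 3 — Numerator jωL = j·0.2484; denominator R + jωL = 4700 + j0.2484.
Step 4 — H = 2.794e-09 + j5.286e-05.
Step 5 — Magnitude: |H| = 5.286e-05 (-85.5 dB); phase: φ = 90.0°.

|H| = 5.286e-05 (-85.5 dB), φ = 90.0°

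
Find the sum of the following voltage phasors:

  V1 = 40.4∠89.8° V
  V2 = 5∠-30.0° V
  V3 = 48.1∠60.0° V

Step 1 — Convert each phasor to rectangular form:
  V1 = 40.4·(cos(89.8°) + j·sin(89.8°)) = 0.141 + j40.4 V
  V2 = 5·(cos(-30.0°) + j·sin(-30.0°)) = 4.33 - j2.5 V
  V3 = 48.1·(cos(60.0°) + j·sin(60.0°)) = 24.05 + j41.66 V
Step 2 — Sum components: V_total = 28.52 + j79.56 V.
Step 3 — Convert to polar: |V_total| = 84.51 V, ∠V_total = 70.3°.

V_total = 84.51∠70.3° V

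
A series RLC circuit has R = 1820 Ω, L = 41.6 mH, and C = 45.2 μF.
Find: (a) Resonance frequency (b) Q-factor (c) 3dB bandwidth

Step 1 — Resonance: ω₀ = 1/√(LC) = 1/√(0.0416·4.52e-05) = 729.3 rad/s.
Step 2 — f₀ = ω₀/(2π) = 116.1 Hz.
Step 3 — Series Q: Q = ω₀L/R = 729.3·0.0416/1820 = 0.01667.
Step 4 — Bandwidth: Δω = ω₀/Q = 4.375e+04 rad/s; BW = Δω/(2π) = 6963 Hz.

(a) f₀ = 116.1 Hz  (b) Q = 0.01667  (c) BW = 6963 Hz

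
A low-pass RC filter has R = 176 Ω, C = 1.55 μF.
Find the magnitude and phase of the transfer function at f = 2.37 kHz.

Step 1 — Angular frequency: ω = 2π·2370 = 1.489e+04 rad/s.
Step 2 — Transfer function: H(jω) = 1/(1 + jωRC).
Step 3 — Denominator: 1 + jωRC = 1 + j·1.489e+04·176·1.55e-06 = 1 + j4.062.
Step 4 — H = 0.05714 - j0.2321.
Step 5 — Magnitude: |H| = 0.239 (-12.4 dB); phase: φ = -76.2°.

|H| = 0.239 (-12.4 dB), φ = -76.2°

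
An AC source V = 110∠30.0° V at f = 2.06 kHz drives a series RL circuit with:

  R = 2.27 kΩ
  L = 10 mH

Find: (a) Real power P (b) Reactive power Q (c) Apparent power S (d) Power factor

Step 1 — Angular frequency: ω = 2π·f = 2π·2060 = 1.294e+04 rad/s.
Step 2 — Component impedances:
  R: Z = R = 2270 Ω
  L: Z = jωL = j·1.294e+04·0.01 = 0 + j129.4 Ω
Step 3 — Series combination: Z_total = R + L = 2270 + j129.4 Ω = 2274∠3.3° Ω.
Step 4 — Source phasor: V = 110∠30.0° V = 95.26 + j55 V.
Step 5 — Current: I = V / Z = 0.04321 + j0.02177 A = 0.04838∠26.7° A.
Step 6 — Complex power: S = V·I* = 5.313 + j0.303 VA.
Step 7 — Real power: P = Re(S) = 5.313 W.
Step 8 — Reactive power: Q = Im(S) = 0.303 VAR.
Step 9 — Apparent power: |S| = 5.322 VA.
Step 10 — Power factor: PF = P/|S| = 0.9984 (lagging).

(a) P = 5.313 W  (b) Q = 0.303 VAR  (c) S = 5.322 VA  (d) PF = 0.9984 (lagging)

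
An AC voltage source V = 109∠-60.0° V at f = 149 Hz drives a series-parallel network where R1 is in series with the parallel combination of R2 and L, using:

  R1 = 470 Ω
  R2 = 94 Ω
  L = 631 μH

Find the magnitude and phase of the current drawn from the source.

Step 1 — Angular frequency: ω = 2π·f = 2π·149 = 936.2 rad/s.
Step 2 — Component impedances:
  R1: Z = R = 470 Ω
  R2: Z = R = 94 Ω
  L: Z = jωL = j·936.2·0.000631 = 0 + j0.5907 Ω
Step 3 — Parallel branch: R2 || L = 1/(1/R2 + 1/L) = 0.003712 + j0.5907 Ω.
Step 4 — Series with R1: Z_total = R1 + (R2 || L) = 470 + j0.5907 Ω = 470∠0.1° Ω.
Step 5 — Source phasor: V = 109∠-60.0° V = 54.5 - j94.4 V.
Step 6 — Ohm's law: I = V / Z_total = (54.5 - j94.4) / (470 + j0.5907) = 0.1157 - j0.201 A.
Step 7 — Convert to polar: |I| = 0.2319 A, ∠I = -60.1°.

I = 0.2319∠-60.1° A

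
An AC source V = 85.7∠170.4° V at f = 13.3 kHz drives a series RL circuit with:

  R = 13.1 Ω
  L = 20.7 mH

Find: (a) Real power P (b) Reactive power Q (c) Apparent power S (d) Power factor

Step 1 — Angular frequency: ω = 2π·f = 2π·1.33e+04 = 8.357e+04 rad/s.
Step 2 — Component impedances:
  R: Z = R = 13.1 Ω
  L: Z = jωL = j·8.357e+04·0.0207 = 0 + j1730 Ω
Step 3 — Series combination: Z_total = R + L = 13.1 + j1730 Ω = 1730∠89.6° Ω.
Step 4 — Source phasor: V = 85.7∠170.4° V = -84.5 + j14.29 V.
Step 5 — Current: I = V / Z = 0.007892 + j0.04891 A = 0.04954∠80.8° A.
Step 6 — Complex power: S = V·I* = 0.03215 + j4.246 VA.
Step 7 — Real power: P = Re(S) = 0.03215 W.
Step 8 — Reactive power: Q = Im(S) = 4.246 VAR.
Step 9 — Apparent power: |S| = 4.246 VA.
Step 10 — Power factor: PF = P/|S| = 0.007573 (lagging).

(a) P = 0.03215 W  (b) Q = 4.246 VAR  (c) S = 4.246 VA  (d) PF = 0.007573 (lagging)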